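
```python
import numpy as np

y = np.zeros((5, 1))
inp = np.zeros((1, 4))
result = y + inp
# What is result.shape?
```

(5, 4)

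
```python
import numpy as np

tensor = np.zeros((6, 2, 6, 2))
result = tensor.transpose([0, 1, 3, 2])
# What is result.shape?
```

(6, 2, 2, 6)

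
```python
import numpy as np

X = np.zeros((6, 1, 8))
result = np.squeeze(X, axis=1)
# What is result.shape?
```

(6, 8)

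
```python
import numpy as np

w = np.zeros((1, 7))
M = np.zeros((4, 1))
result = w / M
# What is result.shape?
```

(4, 7)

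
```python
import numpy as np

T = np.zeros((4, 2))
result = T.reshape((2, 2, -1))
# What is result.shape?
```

(2, 2, 2)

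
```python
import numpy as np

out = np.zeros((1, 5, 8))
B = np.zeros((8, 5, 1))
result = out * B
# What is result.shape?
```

(8, 5, 8)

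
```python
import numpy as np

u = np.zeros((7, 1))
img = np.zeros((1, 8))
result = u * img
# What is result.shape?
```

(7, 8)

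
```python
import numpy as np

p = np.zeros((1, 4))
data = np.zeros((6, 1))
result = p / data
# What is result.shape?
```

(6, 4)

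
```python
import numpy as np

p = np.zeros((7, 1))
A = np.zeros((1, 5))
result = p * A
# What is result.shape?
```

(7, 5)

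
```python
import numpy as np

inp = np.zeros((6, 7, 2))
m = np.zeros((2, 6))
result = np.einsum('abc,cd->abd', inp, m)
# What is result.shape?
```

(6, 7, 6)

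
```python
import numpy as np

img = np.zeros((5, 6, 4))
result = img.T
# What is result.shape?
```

(4, 6, 5)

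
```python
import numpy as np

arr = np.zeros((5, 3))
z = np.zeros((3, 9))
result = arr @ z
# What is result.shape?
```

(5, 9)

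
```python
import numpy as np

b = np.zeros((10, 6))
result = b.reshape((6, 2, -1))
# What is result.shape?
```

(6, 2, 5)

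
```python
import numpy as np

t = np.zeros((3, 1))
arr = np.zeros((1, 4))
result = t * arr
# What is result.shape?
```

(3, 4)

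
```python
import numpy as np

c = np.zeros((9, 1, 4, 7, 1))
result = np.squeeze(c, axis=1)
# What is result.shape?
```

(9, 4, 7, 1)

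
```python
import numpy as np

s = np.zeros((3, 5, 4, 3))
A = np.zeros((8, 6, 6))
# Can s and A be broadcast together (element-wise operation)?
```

No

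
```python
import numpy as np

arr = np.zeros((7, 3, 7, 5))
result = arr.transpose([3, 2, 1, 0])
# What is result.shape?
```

(5, 7, 3, 7)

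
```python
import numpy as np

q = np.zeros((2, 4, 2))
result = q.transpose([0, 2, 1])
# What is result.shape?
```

(2, 2, 4)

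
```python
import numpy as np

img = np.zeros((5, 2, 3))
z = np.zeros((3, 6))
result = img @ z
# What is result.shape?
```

(5, 2, 6)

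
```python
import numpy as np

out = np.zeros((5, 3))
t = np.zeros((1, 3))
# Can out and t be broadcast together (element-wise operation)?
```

Yes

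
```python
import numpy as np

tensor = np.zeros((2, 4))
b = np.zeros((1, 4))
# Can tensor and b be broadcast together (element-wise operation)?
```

Yes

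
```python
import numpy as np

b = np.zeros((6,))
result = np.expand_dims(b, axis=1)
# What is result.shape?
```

(6, 1)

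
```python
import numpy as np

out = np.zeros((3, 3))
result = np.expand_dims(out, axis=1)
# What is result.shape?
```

(3, 1, 3)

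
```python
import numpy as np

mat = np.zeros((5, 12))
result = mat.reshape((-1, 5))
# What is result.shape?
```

(12, 5)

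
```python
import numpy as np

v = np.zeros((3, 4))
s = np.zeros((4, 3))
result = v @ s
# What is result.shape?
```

(3, 3)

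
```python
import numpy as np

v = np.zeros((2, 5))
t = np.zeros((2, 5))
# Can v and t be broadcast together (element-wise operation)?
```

Yes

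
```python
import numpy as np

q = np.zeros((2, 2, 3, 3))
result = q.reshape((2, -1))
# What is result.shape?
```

(2, 18)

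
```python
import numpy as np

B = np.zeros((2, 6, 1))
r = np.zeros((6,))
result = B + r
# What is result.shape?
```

(2, 6, 6)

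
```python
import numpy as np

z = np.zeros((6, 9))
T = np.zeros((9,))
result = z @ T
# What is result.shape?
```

(6,)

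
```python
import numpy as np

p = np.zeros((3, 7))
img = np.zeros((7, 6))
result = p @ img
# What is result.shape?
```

(3, 6)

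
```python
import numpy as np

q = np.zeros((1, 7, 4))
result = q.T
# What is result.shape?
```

(4, 7, 1)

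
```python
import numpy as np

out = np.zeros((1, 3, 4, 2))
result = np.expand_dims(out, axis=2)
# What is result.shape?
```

(1, 3, 1, 4, 2)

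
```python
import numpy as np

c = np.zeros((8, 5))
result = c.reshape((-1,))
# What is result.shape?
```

(40,)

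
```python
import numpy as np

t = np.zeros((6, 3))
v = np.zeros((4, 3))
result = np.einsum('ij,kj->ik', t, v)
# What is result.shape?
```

(6, 4)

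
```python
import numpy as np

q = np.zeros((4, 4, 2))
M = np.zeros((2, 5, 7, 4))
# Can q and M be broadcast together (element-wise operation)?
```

No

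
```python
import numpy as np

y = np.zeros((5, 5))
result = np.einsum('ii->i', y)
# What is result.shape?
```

(5,)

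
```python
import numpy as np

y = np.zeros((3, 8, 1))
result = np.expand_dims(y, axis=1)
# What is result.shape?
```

(3, 1, 8, 1)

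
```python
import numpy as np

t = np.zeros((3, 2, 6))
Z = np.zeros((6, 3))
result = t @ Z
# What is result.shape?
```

(3, 2, 3)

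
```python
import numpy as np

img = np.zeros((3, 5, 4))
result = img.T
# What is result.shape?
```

(4, 5, 3)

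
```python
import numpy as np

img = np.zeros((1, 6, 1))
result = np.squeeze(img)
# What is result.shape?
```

(6,)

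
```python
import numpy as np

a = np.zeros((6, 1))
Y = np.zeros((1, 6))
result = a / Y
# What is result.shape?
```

(6, 6)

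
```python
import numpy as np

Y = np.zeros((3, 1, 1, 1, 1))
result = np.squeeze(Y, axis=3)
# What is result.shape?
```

(3, 1, 1, 1)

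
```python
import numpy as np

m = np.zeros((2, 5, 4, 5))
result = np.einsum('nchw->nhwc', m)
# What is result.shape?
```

(2, 4, 5, 5)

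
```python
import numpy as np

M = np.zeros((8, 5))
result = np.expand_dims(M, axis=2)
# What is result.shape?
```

(8, 5, 1)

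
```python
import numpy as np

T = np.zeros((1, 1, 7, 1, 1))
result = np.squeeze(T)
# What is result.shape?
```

(7,)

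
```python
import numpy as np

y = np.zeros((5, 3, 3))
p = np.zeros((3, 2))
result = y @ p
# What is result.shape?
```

(5, 3, 2)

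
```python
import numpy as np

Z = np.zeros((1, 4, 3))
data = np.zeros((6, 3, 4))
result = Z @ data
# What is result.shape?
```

(6, 4, 4)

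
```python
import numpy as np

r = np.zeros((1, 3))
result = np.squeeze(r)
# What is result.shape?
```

(3,)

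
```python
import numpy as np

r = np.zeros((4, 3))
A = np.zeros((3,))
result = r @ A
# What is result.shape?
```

(4,)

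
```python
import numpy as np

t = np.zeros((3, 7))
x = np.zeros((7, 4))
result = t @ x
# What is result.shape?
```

(3, 4)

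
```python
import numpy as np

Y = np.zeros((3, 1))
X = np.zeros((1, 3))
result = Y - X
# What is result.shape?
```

(3, 3)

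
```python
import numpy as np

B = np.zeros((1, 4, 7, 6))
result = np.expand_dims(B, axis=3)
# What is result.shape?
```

(1, 4, 7, 1, 6)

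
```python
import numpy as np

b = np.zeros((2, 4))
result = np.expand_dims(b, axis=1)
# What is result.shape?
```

(2, 1, 4)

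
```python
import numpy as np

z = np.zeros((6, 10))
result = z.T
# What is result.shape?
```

(10, 6)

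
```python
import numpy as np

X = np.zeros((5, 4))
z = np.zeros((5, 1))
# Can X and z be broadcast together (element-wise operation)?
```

Yes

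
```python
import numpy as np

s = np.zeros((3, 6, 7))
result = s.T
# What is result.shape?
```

(7, 6, 3)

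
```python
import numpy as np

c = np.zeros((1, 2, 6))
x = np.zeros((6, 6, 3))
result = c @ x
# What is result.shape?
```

(6, 2, 3)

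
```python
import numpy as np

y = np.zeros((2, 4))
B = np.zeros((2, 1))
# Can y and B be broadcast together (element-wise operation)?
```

Yes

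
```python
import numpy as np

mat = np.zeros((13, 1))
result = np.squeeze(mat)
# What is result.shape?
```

(13,)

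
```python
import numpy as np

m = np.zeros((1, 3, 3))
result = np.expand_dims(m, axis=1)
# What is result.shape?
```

(1, 1, 3, 3)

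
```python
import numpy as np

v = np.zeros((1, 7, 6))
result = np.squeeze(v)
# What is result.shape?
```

(7, 6)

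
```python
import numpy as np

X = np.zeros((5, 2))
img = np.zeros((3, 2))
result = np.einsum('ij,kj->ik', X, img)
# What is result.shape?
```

(5, 3)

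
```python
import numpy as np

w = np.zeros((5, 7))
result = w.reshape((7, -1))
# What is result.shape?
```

(7, 5)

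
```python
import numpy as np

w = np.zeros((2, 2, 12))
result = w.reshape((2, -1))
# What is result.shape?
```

(2, 24)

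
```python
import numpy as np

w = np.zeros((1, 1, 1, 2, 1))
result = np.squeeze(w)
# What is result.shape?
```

(2,)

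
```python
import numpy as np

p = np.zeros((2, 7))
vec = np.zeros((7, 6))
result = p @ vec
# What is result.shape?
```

(2, 6)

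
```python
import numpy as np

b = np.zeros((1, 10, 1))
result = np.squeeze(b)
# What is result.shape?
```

(10,)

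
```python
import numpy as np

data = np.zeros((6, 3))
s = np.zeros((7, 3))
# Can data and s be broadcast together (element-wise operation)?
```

No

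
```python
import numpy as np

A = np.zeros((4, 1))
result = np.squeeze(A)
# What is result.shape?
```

(4,)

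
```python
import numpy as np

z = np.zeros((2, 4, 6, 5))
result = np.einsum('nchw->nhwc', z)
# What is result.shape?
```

(2, 6, 5, 4)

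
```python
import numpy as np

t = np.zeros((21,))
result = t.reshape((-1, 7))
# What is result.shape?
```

(3, 7)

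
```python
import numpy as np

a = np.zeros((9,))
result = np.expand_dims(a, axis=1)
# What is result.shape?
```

(9, 1)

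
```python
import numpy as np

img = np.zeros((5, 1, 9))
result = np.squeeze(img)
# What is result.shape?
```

(5, 9)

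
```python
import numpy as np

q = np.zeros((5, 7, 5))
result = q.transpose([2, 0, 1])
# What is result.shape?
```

(5, 5, 7)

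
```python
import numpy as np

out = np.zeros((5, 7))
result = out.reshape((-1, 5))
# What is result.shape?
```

(7, 5)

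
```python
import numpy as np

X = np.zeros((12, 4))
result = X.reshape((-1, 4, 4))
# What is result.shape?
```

(3, 4, 4)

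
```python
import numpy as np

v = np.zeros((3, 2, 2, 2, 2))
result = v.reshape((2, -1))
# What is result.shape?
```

(2, 24)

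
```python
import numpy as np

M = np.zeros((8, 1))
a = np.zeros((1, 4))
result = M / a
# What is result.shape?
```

(8, 4)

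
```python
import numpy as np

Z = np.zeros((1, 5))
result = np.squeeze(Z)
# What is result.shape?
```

(5,)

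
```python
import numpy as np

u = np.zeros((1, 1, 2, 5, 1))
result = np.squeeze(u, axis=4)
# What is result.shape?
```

(1, 1, 2, 5)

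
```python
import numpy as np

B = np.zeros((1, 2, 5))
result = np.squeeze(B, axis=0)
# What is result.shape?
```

(2, 5)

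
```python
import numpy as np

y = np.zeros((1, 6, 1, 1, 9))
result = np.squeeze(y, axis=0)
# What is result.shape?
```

(6, 1, 1, 9)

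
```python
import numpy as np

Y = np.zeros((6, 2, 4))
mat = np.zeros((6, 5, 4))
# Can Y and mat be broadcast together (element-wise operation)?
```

No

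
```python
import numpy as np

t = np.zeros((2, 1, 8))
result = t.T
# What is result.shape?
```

(8, 1, 2)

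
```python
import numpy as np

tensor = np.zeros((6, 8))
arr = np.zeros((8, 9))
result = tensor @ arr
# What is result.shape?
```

(6, 9)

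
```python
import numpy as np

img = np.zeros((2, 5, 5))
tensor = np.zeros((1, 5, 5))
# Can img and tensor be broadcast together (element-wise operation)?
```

Yes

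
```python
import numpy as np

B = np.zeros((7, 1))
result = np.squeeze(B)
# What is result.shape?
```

(7,)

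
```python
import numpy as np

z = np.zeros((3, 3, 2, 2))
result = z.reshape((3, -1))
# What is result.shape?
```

(3, 12)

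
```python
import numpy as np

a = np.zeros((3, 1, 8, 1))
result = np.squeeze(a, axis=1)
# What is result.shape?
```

(3, 8, 1)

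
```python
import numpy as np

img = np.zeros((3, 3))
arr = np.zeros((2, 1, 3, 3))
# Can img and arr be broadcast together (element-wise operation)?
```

Yes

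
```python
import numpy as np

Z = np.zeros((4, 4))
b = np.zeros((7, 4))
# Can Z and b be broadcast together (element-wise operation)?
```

No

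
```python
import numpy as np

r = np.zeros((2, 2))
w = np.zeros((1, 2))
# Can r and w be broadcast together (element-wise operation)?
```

Yes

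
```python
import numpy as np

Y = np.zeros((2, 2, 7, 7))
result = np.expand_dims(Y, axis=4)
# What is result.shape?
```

(2, 2, 7, 7, 1)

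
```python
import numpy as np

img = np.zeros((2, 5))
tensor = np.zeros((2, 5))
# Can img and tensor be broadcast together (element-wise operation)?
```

Yes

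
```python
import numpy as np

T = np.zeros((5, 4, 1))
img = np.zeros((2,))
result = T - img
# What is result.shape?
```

(5, 4, 2)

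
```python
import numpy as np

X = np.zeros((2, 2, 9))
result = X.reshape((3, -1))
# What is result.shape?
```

(3, 12)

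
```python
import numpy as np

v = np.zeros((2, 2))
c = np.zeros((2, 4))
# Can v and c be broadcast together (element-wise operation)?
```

No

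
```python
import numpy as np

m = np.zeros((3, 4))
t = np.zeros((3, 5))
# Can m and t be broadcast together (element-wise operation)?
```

No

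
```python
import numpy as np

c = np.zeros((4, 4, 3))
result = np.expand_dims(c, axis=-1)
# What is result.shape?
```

(4, 4, 3, 1)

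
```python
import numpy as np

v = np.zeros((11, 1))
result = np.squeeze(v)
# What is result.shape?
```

(11,)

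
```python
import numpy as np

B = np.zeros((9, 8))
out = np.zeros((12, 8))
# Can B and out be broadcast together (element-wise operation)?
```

No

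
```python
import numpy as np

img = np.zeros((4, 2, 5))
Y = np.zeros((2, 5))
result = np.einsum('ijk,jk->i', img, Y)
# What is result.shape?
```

(4,)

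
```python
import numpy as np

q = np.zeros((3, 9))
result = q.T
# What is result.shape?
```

(9, 3)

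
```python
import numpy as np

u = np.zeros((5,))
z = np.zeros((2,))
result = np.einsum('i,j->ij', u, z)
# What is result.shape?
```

(5, 2)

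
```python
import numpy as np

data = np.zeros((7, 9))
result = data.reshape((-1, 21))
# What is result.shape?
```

(3, 21)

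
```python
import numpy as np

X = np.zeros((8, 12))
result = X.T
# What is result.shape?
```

(12, 8)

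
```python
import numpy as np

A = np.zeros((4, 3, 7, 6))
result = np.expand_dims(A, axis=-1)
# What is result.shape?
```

(4, 3, 7, 6, 1)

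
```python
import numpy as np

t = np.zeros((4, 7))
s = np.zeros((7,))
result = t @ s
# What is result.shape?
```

(4,)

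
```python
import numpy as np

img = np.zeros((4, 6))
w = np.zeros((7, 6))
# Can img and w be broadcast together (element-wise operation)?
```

No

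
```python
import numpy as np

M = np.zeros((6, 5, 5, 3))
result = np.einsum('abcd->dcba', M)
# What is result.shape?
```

(3, 5, 5, 6)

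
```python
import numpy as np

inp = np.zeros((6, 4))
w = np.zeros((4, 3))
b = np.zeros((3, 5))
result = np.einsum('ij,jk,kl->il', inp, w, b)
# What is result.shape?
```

(6, 5)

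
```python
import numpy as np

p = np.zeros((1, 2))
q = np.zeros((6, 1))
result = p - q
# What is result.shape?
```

(6, 2)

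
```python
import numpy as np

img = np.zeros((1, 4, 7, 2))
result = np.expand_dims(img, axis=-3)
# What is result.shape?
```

(1, 4, 1, 7, 2)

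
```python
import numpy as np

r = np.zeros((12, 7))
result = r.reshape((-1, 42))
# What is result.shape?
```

(2, 42)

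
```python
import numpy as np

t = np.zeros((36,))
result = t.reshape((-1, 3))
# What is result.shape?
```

(12, 3)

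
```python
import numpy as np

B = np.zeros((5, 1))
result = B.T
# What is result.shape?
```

(1, 5)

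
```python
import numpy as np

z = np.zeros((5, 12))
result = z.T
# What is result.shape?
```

(12, 5)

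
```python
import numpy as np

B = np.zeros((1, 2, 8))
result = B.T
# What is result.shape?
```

(8, 2, 1)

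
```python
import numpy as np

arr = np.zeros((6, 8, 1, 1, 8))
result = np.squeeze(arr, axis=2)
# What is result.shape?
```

(6, 8, 1, 8)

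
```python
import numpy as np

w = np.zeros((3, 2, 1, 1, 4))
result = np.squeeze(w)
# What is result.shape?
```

(3, 2, 4)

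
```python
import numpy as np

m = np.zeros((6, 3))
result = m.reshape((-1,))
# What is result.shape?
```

(18,)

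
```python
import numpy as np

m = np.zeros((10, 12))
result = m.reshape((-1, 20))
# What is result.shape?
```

(6, 20)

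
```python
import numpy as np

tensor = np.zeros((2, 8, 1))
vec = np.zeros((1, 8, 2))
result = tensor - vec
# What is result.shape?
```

(2, 8, 2)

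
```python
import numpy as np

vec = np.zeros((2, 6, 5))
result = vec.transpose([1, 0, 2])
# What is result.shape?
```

(6, 2, 5)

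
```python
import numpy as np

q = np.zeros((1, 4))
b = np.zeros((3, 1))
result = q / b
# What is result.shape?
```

(3, 4)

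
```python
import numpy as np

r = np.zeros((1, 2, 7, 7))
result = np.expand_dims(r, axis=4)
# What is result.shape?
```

(1, 2, 7, 7, 1)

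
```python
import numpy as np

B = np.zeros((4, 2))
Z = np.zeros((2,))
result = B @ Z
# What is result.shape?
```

(4,)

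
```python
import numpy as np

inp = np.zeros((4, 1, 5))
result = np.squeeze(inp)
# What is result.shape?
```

(4, 5)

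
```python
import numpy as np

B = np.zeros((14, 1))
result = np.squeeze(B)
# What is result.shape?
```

(14,)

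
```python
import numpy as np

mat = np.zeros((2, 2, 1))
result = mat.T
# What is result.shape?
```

(1, 2, 2)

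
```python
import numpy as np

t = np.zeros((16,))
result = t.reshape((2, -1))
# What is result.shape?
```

(2, 8)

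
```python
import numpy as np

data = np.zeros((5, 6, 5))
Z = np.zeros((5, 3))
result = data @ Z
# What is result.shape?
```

(5, 6, 3)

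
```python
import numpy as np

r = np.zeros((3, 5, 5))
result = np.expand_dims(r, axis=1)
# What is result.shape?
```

(3, 1, 5, 5)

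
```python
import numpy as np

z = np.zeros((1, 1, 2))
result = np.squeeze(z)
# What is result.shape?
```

(2,)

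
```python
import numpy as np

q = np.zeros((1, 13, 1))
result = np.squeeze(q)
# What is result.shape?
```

(13,)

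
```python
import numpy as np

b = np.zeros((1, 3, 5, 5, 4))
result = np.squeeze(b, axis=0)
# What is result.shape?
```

(3, 5, 5, 4)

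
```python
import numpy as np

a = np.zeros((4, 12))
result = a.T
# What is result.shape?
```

(12, 4)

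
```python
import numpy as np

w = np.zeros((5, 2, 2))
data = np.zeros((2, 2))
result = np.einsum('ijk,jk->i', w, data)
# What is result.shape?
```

(5,)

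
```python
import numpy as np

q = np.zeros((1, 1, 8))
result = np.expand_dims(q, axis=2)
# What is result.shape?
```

(1, 1, 1, 8)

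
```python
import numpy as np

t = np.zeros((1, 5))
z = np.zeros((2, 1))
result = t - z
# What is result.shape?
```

(2, 5)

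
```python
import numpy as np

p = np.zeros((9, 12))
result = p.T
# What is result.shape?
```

(12, 9)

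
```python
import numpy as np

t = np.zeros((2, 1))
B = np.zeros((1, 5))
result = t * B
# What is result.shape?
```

(2, 5)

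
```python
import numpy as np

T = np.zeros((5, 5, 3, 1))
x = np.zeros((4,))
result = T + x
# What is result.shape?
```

(5, 5, 3, 4)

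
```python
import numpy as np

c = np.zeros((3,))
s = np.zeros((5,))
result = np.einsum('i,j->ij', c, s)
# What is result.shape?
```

(3, 5)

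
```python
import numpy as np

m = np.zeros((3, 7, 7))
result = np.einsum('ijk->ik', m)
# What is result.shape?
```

(3, 7)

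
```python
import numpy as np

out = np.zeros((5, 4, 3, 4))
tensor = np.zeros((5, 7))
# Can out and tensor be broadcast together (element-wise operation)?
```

No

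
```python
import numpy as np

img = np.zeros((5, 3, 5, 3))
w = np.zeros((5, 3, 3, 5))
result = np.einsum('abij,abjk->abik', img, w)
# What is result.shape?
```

(5, 3, 5, 5)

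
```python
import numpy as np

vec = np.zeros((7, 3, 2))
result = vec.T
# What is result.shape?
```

(2, 3, 7)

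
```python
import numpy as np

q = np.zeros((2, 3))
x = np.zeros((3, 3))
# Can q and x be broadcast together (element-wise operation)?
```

No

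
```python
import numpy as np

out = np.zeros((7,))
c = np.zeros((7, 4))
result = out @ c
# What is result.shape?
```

(4,)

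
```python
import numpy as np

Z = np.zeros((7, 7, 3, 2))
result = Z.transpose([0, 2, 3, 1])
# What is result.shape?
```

(7, 3, 2, 7)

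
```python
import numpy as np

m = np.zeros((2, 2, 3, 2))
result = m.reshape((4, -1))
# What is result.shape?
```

(4, 6)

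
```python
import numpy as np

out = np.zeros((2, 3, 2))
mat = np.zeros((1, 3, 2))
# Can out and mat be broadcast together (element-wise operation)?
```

Yes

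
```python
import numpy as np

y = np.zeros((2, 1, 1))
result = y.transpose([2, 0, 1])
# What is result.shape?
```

(1, 2, 1)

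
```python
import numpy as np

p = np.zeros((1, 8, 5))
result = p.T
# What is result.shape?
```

(5, 8, 1)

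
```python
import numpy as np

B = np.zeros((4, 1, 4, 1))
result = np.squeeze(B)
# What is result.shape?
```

(4, 4)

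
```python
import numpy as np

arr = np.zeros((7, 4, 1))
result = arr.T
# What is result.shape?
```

(1, 4, 7)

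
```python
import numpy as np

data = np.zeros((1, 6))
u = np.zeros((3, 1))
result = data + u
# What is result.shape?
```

(3, 6)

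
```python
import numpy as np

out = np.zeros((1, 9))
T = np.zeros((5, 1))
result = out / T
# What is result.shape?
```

(5, 9)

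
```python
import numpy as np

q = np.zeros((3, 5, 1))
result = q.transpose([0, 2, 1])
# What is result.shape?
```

(3, 1, 5)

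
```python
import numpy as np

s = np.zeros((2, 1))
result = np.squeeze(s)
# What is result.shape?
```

(2,)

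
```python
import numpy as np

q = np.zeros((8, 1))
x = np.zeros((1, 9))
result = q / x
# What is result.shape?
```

(8, 9)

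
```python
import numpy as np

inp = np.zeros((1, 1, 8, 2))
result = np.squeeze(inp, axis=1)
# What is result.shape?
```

(1, 8, 2)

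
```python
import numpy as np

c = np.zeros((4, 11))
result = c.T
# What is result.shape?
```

(11, 4)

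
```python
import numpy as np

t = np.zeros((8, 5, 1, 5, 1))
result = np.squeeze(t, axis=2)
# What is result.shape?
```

(8, 5, 5, 1)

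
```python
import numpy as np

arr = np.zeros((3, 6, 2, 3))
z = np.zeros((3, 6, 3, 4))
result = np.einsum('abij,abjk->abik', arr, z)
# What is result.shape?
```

(3, 6, 2, 4)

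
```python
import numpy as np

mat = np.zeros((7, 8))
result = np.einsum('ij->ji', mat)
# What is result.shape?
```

(8, 7)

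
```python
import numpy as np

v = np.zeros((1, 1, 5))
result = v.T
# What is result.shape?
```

(5, 1, 1)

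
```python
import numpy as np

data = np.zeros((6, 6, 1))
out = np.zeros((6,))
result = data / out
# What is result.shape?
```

(6, 6, 6)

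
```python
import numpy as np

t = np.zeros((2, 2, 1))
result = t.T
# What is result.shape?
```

(1, 2, 2)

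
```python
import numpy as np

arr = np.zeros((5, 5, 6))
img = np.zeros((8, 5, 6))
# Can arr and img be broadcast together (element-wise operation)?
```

No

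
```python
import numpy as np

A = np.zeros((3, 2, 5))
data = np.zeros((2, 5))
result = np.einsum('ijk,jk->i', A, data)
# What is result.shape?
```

(3,)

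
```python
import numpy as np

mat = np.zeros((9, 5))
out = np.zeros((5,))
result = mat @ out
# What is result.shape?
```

(9,)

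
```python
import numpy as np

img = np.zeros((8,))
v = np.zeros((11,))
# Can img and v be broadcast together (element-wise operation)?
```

No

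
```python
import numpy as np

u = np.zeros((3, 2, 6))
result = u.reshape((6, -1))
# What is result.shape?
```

(6, 6)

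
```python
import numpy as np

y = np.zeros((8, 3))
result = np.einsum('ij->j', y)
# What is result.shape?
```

(3,)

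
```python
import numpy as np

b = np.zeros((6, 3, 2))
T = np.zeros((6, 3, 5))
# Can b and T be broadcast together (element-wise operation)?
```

No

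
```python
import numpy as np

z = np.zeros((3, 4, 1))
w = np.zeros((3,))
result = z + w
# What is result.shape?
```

(3, 4, 3)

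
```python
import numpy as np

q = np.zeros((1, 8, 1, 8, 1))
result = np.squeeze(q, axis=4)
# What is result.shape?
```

(1, 8, 1, 8)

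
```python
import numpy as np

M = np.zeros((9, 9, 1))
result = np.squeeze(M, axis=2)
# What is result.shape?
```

(9, 9)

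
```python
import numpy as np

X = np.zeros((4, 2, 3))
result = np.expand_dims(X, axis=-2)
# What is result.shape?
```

(4, 2, 1, 3)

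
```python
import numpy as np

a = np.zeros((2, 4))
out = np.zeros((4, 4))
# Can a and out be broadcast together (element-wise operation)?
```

No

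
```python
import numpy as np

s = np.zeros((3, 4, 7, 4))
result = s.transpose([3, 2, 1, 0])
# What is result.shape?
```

(4, 7, 4, 3)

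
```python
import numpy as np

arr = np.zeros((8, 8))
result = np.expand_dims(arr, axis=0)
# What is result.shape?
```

(1, 8, 8)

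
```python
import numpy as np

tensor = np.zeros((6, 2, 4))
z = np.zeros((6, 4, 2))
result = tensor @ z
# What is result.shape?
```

(6, 2, 2)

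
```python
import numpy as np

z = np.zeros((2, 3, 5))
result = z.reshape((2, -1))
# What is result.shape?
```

(2, 15)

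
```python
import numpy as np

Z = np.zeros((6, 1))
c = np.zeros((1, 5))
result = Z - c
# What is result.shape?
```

(6, 5)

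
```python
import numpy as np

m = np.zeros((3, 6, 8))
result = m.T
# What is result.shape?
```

(8, 6, 3)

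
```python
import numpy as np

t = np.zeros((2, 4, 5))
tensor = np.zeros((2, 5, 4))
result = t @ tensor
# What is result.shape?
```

(2, 4, 4)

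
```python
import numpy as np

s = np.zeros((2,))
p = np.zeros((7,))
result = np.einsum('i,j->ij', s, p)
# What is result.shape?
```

(2, 7)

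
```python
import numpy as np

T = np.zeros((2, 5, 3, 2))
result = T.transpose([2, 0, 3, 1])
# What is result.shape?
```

(3, 2, 2, 5)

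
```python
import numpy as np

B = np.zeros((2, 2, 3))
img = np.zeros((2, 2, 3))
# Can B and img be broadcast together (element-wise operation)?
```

Yes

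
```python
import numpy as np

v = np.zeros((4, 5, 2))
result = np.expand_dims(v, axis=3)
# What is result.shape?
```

(4, 5, 2, 1)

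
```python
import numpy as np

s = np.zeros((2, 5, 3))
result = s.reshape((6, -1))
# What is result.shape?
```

(6, 5)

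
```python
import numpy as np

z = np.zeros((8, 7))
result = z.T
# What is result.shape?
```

(7, 8)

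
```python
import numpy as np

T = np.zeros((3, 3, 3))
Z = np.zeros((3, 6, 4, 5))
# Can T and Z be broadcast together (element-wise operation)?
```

No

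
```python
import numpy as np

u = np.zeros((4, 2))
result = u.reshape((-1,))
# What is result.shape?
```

(8,)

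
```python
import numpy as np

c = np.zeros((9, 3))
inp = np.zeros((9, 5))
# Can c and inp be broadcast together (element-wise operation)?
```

No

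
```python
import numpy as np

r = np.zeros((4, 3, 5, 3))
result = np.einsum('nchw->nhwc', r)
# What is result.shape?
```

(4, 5, 3, 3)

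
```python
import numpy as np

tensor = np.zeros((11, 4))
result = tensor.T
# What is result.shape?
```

(4, 11)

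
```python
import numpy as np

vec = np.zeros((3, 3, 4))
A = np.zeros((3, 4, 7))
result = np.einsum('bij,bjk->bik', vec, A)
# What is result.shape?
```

(3, 3, 7)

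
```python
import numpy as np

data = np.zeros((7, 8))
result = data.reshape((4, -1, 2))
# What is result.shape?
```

(4, 7, 2)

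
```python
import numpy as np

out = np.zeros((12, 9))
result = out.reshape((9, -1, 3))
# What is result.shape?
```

(9, 4, 3)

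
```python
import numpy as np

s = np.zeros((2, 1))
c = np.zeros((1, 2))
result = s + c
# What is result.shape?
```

(2, 2)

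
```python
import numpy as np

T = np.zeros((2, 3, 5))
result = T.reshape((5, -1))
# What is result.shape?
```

(5, 6)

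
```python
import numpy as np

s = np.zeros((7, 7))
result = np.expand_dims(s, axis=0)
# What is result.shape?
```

(1, 7, 7)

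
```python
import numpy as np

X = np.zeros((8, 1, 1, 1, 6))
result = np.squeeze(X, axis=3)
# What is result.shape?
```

(8, 1, 1, 6)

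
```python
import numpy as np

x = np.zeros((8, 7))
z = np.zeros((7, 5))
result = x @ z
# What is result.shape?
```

(8, 5)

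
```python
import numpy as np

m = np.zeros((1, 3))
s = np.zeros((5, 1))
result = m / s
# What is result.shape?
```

(5, 3)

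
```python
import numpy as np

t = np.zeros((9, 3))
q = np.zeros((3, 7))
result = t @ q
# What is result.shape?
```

(9, 7)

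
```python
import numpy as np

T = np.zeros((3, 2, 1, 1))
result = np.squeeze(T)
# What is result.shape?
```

(3, 2)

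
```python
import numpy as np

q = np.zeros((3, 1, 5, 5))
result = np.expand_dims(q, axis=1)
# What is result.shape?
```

(3, 1, 1, 5, 5)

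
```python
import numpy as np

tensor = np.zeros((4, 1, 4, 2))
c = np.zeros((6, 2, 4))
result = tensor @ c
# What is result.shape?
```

(4, 6, 4, 4)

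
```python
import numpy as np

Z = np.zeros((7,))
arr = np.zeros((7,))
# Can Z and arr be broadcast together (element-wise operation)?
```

Yes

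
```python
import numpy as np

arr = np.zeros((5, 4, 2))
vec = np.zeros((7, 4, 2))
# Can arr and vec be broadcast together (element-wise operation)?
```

No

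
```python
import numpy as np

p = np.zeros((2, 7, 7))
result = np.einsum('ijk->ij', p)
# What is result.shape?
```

(2, 7)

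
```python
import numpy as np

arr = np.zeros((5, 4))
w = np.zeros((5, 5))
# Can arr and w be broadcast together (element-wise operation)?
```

No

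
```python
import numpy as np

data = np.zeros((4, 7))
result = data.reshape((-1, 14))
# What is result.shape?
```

(2, 14)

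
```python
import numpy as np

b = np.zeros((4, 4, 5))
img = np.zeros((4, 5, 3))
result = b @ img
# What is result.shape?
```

(4, 4, 3)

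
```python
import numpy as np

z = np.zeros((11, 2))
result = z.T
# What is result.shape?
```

(2, 11)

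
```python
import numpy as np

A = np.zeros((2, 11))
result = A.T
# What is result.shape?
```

(11, 2)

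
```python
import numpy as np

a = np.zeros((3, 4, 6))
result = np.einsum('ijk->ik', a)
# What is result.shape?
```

(3, 6)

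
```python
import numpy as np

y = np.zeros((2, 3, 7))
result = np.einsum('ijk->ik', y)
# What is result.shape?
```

(2, 7)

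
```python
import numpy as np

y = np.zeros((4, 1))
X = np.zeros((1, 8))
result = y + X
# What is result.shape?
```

(4, 8)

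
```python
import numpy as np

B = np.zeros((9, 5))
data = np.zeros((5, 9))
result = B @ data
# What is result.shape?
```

(9, 9)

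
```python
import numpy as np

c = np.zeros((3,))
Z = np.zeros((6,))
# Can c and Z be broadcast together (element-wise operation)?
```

No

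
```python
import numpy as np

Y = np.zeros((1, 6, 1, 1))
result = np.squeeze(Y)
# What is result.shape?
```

(6,)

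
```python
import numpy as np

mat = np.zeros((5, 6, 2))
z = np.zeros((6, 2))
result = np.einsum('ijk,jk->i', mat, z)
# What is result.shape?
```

(5,)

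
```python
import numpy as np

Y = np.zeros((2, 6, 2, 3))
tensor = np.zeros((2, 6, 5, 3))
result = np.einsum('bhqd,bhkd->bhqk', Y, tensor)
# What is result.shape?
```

(2, 6, 2, 5)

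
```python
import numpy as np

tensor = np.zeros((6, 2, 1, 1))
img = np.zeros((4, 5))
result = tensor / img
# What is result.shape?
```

(6, 2, 4, 5)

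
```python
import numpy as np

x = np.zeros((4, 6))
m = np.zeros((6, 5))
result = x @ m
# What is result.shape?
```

(4, 5)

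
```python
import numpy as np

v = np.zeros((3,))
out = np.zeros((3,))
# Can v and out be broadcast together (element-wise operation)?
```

Yes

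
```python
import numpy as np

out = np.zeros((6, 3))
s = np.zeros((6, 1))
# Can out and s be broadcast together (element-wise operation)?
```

Yes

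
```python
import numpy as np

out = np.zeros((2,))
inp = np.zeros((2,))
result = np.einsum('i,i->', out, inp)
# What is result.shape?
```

()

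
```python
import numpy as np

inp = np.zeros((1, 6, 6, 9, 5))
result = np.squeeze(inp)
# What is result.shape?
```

(6, 6, 9, 5)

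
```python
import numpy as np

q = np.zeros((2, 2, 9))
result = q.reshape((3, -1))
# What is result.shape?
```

(3, 12)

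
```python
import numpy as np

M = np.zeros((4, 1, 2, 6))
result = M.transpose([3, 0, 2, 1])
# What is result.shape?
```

(6, 4, 2, 1)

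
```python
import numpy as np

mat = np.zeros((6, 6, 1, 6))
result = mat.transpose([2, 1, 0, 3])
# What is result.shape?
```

(1, 6, 6, 6)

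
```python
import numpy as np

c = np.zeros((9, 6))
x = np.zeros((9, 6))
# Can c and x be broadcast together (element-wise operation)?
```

Yes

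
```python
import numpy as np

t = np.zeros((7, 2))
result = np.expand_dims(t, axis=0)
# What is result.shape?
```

(1, 7, 2)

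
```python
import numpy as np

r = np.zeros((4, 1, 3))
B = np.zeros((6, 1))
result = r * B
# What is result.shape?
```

(4, 6, 3)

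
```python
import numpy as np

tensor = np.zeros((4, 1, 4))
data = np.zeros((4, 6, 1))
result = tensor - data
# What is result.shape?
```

(4, 6, 4)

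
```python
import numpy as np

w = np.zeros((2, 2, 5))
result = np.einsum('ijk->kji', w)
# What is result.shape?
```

(5, 2, 2)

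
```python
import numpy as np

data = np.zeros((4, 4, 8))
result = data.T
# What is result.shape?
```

(8, 4, 4)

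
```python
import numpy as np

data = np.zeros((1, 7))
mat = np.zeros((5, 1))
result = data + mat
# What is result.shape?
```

(5, 7)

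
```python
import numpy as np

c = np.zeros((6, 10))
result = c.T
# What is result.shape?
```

(10, 6)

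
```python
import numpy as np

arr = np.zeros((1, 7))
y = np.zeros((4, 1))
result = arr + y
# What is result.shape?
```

(4, 7)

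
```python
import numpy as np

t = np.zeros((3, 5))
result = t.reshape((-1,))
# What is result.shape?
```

(15,)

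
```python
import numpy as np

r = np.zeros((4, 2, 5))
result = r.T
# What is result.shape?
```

(5, 2, 4)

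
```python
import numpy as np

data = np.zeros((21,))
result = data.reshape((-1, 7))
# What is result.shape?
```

(3, 7)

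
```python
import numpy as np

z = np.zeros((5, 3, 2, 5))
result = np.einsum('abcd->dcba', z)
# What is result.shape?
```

(5, 2, 3, 5)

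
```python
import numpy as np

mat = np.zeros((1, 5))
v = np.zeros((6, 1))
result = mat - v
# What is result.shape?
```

(6, 5)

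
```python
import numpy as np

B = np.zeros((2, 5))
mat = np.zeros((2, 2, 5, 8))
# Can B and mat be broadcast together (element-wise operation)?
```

No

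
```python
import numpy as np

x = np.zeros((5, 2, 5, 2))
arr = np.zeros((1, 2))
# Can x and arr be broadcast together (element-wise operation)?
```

Yes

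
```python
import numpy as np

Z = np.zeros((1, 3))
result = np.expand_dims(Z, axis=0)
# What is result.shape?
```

(1, 1, 3)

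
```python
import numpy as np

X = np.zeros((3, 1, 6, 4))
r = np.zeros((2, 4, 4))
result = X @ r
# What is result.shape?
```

(3, 2, 6, 4)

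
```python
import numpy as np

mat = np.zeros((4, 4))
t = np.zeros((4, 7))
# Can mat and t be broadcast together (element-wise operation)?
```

No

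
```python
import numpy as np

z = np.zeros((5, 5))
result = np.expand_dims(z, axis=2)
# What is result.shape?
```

(5, 5, 1)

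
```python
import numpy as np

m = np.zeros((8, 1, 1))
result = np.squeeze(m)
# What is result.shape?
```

(8,)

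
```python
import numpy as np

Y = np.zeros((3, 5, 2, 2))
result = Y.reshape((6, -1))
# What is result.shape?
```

(6, 10)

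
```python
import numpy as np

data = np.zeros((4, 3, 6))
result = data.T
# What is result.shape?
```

(6, 3, 4)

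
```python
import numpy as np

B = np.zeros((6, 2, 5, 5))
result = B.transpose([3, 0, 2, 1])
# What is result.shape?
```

(5, 6, 5, 2)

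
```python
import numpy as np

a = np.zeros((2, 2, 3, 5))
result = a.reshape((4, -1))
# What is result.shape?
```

(4, 15)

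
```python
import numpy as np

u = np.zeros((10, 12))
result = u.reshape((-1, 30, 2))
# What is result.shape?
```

(2, 30, 2)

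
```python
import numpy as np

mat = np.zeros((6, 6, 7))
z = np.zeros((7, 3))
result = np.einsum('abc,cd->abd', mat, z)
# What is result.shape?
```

(6, 6, 3)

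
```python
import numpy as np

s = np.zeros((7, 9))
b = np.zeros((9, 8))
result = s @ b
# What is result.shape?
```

(7, 8)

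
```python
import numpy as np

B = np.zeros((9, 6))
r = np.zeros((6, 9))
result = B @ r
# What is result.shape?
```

(9, 9)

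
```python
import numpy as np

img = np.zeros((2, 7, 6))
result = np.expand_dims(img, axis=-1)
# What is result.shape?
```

(2, 7, 6, 1)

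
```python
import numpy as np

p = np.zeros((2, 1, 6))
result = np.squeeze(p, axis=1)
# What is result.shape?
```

(2, 6)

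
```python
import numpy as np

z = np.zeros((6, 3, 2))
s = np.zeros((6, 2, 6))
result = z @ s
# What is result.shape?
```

(6, 3, 6)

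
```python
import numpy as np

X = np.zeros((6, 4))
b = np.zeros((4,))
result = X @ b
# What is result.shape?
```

(6,)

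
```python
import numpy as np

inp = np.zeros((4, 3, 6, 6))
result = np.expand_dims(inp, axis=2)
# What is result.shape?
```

(4, 3, 1, 6, 6)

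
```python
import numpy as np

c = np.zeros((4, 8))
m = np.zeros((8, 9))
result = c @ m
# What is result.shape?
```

(4, 9)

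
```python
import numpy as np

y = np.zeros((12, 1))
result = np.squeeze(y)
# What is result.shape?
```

(12,)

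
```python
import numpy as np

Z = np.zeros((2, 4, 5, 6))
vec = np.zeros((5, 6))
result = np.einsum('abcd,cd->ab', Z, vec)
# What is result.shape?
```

(2, 4)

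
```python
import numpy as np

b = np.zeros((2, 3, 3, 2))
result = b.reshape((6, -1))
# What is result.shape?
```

(6, 6)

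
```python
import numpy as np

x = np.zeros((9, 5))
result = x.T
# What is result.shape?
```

(5, 9)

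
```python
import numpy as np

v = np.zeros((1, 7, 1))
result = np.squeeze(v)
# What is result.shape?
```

(7,)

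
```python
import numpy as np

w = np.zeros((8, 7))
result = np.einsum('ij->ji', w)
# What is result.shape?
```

(7, 8)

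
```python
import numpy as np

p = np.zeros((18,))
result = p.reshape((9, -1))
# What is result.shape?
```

(9, 2)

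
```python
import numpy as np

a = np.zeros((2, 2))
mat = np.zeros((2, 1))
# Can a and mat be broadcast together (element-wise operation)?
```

Yes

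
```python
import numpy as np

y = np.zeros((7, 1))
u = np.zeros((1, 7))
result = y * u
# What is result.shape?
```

(7, 7)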